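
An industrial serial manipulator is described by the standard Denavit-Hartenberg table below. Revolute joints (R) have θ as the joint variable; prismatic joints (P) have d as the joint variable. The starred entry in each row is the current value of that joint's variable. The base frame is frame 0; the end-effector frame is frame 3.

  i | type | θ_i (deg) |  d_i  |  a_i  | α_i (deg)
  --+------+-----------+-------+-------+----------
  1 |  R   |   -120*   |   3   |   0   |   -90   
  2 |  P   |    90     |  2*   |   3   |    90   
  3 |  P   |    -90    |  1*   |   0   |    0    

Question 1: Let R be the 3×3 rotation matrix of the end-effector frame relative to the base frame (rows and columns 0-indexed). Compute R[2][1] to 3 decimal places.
-1.000

End-effector y-axis (col 1 of R) = (0.0000,-0.0000,-1.0000)
R[2][1] = -1.0000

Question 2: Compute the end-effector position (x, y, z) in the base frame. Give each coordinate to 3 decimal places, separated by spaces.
after link 1: o_1 = (0.0000, 0.0000, 3.0000)
after link 2: o_2 = (1.7321, -1.0000, 0.0000)
after link 3: o_3 = (1.2321, -1.8660, 0.0000)

1.232 -1.866 0.000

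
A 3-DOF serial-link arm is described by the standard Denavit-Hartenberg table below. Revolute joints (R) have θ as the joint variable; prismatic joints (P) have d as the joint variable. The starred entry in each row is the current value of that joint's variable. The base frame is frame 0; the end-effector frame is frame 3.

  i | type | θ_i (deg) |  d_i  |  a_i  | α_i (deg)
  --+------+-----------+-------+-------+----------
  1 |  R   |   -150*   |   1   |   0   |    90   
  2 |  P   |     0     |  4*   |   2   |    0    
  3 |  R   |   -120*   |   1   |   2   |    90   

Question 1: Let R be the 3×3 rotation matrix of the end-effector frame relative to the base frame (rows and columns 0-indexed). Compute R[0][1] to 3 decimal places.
-0.500

End-effector y-axis (col 1 of R) = (-0.5000,0.8660,0.0000)
R[0][1] = -0.5000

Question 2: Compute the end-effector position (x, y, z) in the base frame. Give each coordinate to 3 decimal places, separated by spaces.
after link 1: o_1 = (0.0000, 0.0000, 1.0000)
after link 2: o_2 = (-3.7321, 2.4641, 1.0000)
after link 3: o_3 = (-3.3660, 3.8301, -0.7321)

-3.366 3.830 -0.732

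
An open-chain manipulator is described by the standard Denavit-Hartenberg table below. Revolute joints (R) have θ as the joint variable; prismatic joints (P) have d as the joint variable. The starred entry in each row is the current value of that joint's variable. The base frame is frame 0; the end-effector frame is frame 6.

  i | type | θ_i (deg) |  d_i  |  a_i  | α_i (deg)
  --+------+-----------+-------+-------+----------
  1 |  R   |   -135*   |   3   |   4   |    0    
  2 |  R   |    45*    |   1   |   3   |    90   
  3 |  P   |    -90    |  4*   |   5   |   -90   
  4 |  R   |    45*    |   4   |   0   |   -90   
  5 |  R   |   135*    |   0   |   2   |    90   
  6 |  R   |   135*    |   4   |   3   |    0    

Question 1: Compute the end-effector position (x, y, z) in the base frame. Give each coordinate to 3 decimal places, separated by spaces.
after link 1: o_1 = (-2.8284, -2.8284, 3.0000)
after link 2: o_2 = (-2.8284, -5.8284, 4.0000)
after link 3: o_3 = (-6.8284, -5.8284, -1.0000)
after link 4: o_4 = (-6.8284, -9.8284, -1.0000)
after link 5: o_5 = (-7.8284, -8.4142, 0.0000)
after link 6: o_6 = (-3.2678, -7.0858, -1.5607)

-3.268 -7.086 -1.561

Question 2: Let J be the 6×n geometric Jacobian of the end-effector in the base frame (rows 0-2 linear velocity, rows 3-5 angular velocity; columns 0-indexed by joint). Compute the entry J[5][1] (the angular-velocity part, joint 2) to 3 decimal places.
1.000

axis z_1 = (0.0000,0.0000,1.0000); lever o_n−o_1 = (-0.4393,-4.2574,-4.5607)
cross product → J_v[:, 1] = (4.2574,-0.4393,0.0000)
J_ω[:, 1] = z_1
entry J[5][1] = 1.0000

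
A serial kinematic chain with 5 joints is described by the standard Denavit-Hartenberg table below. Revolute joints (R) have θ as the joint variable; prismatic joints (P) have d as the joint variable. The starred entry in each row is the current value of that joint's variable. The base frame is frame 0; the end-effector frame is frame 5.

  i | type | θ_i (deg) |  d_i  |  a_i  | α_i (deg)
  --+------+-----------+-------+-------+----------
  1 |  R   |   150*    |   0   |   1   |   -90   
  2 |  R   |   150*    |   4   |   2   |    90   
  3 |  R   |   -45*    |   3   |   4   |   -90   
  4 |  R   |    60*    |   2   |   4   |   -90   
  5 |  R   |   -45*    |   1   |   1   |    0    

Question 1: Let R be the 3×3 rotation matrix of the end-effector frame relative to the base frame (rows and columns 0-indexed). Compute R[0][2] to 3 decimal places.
End-effector z-axis (col 2 of R) = (-0.5490,-0.3902,0.7392)
R[0][2] = -0.5490

-0.549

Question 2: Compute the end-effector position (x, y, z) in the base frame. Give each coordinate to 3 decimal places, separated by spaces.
4.645 -5.031 -2.532

after link 1: o_1 = (-0.8660, 0.5000, 0.0000)
after link 2: o_2 = (-1.3660, -3.8301, -1.0000)
after link 3: o_3 = (0.8705, -1.8554, -5.0123)
after link 4: o_4 = (4.4918, -3.9462, -3.4265)
after link 5: o_5 = (4.6455, -5.0307, -2.5320)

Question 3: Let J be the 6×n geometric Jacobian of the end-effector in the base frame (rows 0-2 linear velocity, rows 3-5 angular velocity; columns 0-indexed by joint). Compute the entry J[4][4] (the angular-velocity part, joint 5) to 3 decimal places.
axis z_4 = (-0.5490,-0.3902,0.7392); lever o_n−o_4 = (0.1537,-1.0845,0.8945)
cross product → J_v[:, 4] = (0.4527,0.6047,0.6553)
J_ω[:, 4] = z_4
entry J[4][4] = -0.3902

-0.390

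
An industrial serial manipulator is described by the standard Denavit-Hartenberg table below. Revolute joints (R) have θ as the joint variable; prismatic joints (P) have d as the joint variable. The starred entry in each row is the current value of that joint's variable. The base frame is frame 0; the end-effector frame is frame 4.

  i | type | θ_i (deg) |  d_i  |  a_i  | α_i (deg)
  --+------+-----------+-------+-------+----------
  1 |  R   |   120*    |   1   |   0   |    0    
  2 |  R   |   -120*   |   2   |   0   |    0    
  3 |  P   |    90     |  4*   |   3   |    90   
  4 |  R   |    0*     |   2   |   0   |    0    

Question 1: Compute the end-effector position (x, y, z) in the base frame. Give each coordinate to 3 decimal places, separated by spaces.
after link 1: o_1 = (0.0000, 0.0000, 1.0000)
after link 2: o_2 = (0.0000, 0.0000, 3.0000)
after link 3: o_3 = (0.0000, 3.0000, 7.0000)
after link 4: o_4 = (2.0000, 3.0000, 7.0000)

2.000 3.000 7.000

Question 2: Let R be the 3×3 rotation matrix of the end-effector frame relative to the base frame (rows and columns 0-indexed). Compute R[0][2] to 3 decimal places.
1.000

End-effector z-axis (col 2 of R) = (1.0000,-0.0000,0.0000)
R[0][2] = 1.0000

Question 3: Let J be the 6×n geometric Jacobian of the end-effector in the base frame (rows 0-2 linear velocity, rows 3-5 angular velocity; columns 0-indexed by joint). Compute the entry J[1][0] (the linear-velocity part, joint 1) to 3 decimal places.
axis z_0 = ẑ; lever o_n−o_0 = (2.0000,3.0000,7.0000)
cross product → J_v[:, 0] = (-3.0000,2.0000,0.0000)
J_ω[:, 0] = z_0
entry J[1][0] = 2.0000

2.000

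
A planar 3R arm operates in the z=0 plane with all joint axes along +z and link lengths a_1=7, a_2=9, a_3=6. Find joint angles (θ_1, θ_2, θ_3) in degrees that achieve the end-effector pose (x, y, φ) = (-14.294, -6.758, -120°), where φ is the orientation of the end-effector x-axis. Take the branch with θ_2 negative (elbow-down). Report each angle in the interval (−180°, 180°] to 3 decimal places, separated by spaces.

wrist centre = target − a_3·(cos φ, sin φ) = (-11.2940, -1.5618)
cos θ_2 = (129.9938−7²−9²)/(2·7·9) = -0.0000; θ_2 = -90.0028° (elbow-down)
β = atan2(-1.5618,-11.2940) = -172.1265°; ψ = atan2(-9.0000,6.9996) = -52.1268°
θ_1 = β − ψ = -119.9997°
θ_3 = φ − θ_1 − θ_2 = 90.0025° (wrapped to (-180°,180°])

-120.000 -90.003 90.003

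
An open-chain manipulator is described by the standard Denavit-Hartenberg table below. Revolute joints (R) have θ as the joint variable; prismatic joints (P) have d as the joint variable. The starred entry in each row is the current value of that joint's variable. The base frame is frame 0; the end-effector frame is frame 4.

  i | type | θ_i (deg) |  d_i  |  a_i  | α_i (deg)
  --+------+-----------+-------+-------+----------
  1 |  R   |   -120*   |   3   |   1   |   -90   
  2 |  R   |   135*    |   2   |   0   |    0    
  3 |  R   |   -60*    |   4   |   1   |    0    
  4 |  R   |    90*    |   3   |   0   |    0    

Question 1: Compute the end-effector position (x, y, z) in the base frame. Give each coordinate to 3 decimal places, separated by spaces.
after link 1: o_1 = (-0.5000, -0.8660, 3.0000)
after link 2: o_2 = (1.2321, -1.8660, 3.0000)
after link 3: o_3 = (4.5667, -4.0902, 2.0341)
after link 4: o_4 = (7.1648, -5.5902, 2.0341)

7.165 -5.590 2.034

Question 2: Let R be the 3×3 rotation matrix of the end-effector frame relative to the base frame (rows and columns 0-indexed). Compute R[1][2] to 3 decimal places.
-0.500

End-effector z-axis (col 2 of R) = (0.8660,-0.5000,0.0000)
R[1][2] = -0.5000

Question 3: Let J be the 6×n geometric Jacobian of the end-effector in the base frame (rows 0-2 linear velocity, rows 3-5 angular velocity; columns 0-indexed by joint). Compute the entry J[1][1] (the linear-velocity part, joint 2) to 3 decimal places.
0.837

axis z_1 = (0.8660,-0.5000,0.0000); lever o_n−o_1 = (7.6648,-4.7241,-0.9659)
cross product → J_v[:, 1] = (0.4830,0.8365,-0.2588)
J_ω[:, 1] = z_1
entry J[1][1] = 0.8365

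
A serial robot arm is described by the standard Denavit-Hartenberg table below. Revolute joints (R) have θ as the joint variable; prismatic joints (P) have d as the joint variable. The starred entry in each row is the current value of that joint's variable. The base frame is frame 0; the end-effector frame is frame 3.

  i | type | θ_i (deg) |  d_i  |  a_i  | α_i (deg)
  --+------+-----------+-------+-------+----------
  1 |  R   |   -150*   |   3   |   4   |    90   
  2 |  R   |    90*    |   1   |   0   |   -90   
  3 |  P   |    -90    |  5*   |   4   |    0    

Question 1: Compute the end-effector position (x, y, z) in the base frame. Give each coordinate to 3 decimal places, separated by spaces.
-1.634 4.830 3.000

after link 1: o_1 = (-3.4641, -2.0000, 3.0000)
after link 2: o_2 = (-3.9641, -1.1340, 3.0000)
after link 3: o_3 = (-1.6340, 4.8301, 3.0000)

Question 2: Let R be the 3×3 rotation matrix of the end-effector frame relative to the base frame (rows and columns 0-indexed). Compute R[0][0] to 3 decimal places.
End-effector x-axis (col 0 of R) = (-0.5000,0.8660,0.0000)
R[0][0] = -0.5000

-0.500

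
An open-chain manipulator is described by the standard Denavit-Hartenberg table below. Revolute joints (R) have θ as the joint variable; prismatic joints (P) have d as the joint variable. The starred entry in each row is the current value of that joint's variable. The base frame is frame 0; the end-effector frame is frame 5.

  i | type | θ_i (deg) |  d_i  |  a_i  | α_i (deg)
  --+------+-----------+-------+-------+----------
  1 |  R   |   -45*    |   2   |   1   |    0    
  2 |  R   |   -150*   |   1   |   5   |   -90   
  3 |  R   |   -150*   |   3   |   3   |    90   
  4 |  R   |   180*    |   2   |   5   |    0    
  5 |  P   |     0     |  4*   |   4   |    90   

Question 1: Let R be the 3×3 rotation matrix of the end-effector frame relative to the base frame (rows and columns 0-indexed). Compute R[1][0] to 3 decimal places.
0.224

End-effector x-axis (col 0 of R) = (-0.8365,0.2241,-0.5000)
R[1][0] = 0.2241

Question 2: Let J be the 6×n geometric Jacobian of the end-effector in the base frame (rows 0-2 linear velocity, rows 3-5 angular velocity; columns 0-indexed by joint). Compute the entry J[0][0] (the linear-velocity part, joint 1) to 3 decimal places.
1.742

axis z_0 = ẑ; lever o_n−o_0 = (-7.0203,-1.7424,-5.1962)
cross product → J_v[:, 0] = (1.7424,-7.0203,0.0000)
J_ω[:, 0] = z_0
entry J[0][0] = 1.7424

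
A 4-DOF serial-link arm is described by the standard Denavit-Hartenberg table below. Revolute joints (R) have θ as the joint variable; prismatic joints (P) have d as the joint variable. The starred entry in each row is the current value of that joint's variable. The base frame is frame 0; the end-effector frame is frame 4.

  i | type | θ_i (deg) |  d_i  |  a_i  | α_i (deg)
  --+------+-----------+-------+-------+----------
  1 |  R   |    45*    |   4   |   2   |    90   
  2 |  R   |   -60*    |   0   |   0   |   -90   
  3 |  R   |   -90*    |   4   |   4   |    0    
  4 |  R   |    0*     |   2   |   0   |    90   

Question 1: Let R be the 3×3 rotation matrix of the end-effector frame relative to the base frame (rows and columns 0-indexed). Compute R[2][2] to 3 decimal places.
0.866

End-effector z-axis (col 2 of R) = (-0.3536,-0.3536,0.8660)
R[2][2] = 0.8660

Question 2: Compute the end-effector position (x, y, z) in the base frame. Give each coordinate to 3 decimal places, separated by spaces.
7.917 2.260 7.000

after link 1: o_1 = (1.4142, 1.4142, 4.0000)
after link 2: o_2 = (1.4142, 1.4142, 4.0000)
after link 3: o_3 = (6.6921, 1.0353, 6.0000)
after link 4: o_4 = (7.9169, 2.2600, 7.0000)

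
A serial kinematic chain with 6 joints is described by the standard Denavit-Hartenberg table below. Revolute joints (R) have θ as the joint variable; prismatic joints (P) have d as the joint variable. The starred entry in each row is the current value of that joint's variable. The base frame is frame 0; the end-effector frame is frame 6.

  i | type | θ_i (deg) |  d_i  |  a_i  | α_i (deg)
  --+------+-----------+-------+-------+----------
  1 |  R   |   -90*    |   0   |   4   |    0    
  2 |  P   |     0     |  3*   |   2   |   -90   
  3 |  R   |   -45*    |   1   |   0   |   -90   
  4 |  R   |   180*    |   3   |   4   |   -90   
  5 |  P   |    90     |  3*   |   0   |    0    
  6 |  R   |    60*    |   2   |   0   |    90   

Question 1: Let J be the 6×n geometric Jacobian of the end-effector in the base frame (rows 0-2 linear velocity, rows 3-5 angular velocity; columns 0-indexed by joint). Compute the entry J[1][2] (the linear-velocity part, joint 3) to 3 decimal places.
4.950

axis z_2 = (1.0000,0.0000,0.0000); lever o_n−o_2 = (6.0000,0.7071,-4.9497)
cross product → J_v[:, 2] = (-0.0000,4.9497,0.7071)
J_ω[:, 2] = z_2
entry J[1][2] = 4.9497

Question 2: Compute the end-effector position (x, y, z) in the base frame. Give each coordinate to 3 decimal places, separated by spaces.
6.000 -5.293 -1.950

after link 1: o_1 = (0.0000, -4.0000, 0.0000)
after link 2: o_2 = (0.0000, -6.0000, 3.0000)
after link 3: o_3 = (1.0000, -6.0000, 3.0000)
after link 4: o_4 = (1.0000, -5.2929, -1.9497)
after link 5: o_5 = (4.0000, -5.2929, -1.9497)
after link 6: o_6 = (6.0000, -5.2929, -1.9497)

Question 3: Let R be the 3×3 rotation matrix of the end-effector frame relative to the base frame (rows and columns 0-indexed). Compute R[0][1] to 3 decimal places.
1.000

End-effector y-axis (col 1 of R) = (1.0000,0.0000,-0.0000)
R[0][1] = 1.0000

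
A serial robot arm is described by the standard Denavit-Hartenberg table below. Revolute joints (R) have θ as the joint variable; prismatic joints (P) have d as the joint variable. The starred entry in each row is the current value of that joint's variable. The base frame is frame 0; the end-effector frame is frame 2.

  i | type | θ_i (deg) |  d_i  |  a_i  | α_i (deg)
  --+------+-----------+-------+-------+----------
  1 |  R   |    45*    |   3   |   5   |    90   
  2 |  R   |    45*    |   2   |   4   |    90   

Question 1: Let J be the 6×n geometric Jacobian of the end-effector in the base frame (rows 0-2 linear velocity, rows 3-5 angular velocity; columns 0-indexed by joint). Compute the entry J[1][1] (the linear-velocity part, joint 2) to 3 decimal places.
axis z_1 = (0.7071,-0.7071,0.0000); lever o_n−o_1 = (3.4142,0.5858,2.8284)
cross product → J_v[:, 1] = (-2.0000,-2.0000,2.8284)
J_ω[:, 1] = z_1
entry J[1][1] = -2.0000

-2.000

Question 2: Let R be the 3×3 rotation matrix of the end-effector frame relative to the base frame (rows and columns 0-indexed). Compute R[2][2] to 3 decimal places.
End-effector z-axis (col 2 of R) = (0.5000,0.5000,-0.7071)
R[2][2] = -0.7071

-0.707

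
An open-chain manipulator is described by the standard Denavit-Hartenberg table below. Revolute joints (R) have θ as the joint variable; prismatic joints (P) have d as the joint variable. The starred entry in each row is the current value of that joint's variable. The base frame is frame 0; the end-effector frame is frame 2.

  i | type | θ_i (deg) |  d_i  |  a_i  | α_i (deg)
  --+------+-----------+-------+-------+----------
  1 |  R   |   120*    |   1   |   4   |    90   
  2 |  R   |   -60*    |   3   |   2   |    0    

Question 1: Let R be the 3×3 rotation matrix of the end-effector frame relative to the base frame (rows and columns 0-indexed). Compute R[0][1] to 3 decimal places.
End-effector y-axis (col 1 of R) = (-0.4330,0.7500,0.5000)
R[0][1] = -0.4330

-0.433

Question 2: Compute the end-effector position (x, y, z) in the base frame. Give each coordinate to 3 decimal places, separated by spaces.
0.098 5.830 -0.732

after link 1: o_1 = (-2.0000, 3.4641, 1.0000)
after link 2: o_2 = (0.0981, 5.8301, -0.7321)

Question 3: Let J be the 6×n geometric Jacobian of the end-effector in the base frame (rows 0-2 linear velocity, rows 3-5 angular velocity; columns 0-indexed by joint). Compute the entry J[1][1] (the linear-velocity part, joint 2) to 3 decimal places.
axis z_1 = (0.8660,0.5000,0.0000); lever o_n−o_1 = (2.0981,2.3660,-1.7321)
cross product → J_v[:, 1] = (-0.8660,1.5000,1.0000)
J_ω[:, 1] = z_1
entry J[1][1] = 1.5000

1.500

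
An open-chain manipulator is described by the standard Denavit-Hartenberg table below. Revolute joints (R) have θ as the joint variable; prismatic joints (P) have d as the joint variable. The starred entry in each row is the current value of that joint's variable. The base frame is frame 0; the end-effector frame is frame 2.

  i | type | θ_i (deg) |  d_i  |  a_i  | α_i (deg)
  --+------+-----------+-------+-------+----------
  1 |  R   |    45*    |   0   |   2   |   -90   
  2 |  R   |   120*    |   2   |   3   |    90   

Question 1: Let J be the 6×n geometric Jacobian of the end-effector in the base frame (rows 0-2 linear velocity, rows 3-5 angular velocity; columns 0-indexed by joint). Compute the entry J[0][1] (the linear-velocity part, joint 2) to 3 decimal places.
axis z_1 = (-0.7071,0.7071,0.0000); lever o_n−o_1 = (-2.4749,0.3536,-2.5981)
cross product → J_v[:, 1] = (-1.8371,-1.8371,1.5000)
J_ω[:, 1] = z_1
entry J[0][1] = -1.8371

-1.837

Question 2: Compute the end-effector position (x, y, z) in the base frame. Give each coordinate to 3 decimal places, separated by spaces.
after link 1: o_1 = (1.4142, 1.4142, 0.0000)
after link 2: o_2 = (-1.0607, 1.7678, -2.5981)

-1.061 1.768 -2.598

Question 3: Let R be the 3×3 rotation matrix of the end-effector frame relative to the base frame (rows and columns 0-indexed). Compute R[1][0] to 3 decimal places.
End-effector x-axis (col 0 of R) = (-0.3536,-0.3536,-0.8660)
R[1][0] = -0.3536

-0.354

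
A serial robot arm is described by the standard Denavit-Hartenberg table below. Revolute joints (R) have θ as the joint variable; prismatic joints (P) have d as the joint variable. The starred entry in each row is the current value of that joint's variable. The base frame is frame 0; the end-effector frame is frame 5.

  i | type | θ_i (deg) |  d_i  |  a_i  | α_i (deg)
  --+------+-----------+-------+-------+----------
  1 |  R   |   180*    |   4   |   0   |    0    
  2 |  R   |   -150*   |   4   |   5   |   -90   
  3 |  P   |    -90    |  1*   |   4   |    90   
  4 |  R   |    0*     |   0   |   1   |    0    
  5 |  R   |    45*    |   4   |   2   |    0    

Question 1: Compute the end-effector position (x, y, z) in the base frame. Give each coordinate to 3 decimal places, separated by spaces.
after link 1: o_1 = (0.0000, 0.0000, 4.0000)
after link 2: o_2 = (4.3301, 2.5000, 8.0000)
after link 3: o_3 = (3.8301, 3.3660, 12.0000)
after link 4: o_4 = (3.8301, 3.3660, 13.0000)
after link 5: o_5 = (-0.3411, 2.5908, 14.4142)

-0.341 2.591 14.414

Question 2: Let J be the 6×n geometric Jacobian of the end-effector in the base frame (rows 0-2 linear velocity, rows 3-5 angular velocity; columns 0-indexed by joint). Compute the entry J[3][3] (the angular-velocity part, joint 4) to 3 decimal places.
axis z_3 = (-0.8660,-0.5000,0.0000); lever o_n−o_3 = (-4.1712,-0.7753,2.4142)
cross product → J_v[:, 3] = (-1.2071,2.0908,-1.4142)
J_ω[:, 3] = z_3
entry J[3][3] = -0.8660

-0.866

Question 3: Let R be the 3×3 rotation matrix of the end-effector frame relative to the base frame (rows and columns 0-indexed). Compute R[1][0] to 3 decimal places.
0.612

End-effector x-axis (col 0 of R) = (-0.3536,0.6124,0.7071)
R[1][0] = 0.6124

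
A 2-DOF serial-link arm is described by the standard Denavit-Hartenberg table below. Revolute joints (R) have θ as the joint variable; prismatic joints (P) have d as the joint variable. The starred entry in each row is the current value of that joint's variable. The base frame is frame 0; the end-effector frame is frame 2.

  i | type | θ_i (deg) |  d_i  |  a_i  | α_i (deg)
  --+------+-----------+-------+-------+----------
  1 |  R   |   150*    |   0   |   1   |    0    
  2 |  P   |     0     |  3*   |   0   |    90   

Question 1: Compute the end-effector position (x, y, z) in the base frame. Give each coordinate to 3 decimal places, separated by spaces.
after link 1: o_1 = (-0.8660, 0.5000, 0.0000)
after link 2: o_2 = (-0.8660, 0.5000, 3.0000)

-0.866 0.500 3.000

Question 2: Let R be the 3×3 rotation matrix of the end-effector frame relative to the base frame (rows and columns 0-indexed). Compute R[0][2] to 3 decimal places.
End-effector z-axis (col 2 of R) = (0.5000,0.8660,0.0000)
R[0][2] = 0.5000

0.500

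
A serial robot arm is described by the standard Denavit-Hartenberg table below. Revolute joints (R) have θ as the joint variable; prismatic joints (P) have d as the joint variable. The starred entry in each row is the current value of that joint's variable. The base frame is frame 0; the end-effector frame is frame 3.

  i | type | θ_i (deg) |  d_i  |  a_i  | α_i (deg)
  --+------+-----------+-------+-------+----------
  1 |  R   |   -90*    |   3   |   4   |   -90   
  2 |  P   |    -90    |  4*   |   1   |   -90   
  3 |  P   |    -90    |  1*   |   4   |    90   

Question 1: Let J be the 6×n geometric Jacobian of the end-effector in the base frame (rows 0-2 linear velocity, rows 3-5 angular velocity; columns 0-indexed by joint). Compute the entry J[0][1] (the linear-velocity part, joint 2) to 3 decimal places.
1.000

prismatic axis z_1 = (1.0000,0.0000,0.0000)
J_v[:, 1] = z_1; J_ω[:, 1] = (0,0,0)
entry J[0][1] = 1.0000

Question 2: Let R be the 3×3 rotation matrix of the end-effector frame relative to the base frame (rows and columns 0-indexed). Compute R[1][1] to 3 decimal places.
End-effector y-axis (col 1 of R) = (0.0000,-1.0000,-0.0000)
R[1][1] = -1.0000

-1.000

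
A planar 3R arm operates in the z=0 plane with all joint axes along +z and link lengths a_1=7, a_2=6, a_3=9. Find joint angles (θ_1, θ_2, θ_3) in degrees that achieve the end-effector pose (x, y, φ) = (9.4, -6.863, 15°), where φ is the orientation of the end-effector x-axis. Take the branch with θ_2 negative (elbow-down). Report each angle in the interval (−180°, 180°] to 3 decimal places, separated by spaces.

-45.002 -90.001 150.003

wrist centre = target − a_3·(cos φ, sin φ) = (0.7067, -9.1924)
cos θ_2 = (84.9991−7²−6²)/(2·7·6) = -0.0000; θ_2 = -90.0006° (elbow-down)
β = atan2(-9.1924,0.7067) = -85.6040°; ψ = atan2(-6.0000,6.9999) = -40.6016°
θ_1 = β − ψ = -45.0024°
θ_3 = φ − θ_1 − θ_2 = 150.0031° (wrapped to (-180°,180°])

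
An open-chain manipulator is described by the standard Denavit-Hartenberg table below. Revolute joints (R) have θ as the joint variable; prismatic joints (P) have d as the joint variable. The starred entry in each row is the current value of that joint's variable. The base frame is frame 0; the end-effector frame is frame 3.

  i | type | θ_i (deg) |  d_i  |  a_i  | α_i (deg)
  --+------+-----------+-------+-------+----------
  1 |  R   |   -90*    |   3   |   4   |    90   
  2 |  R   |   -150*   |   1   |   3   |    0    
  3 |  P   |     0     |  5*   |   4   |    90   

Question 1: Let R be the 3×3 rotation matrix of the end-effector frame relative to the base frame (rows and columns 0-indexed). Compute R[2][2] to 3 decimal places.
End-effector z-axis (col 2 of R) = (-0.0000,0.5000,0.8660)
R[2][2] = 0.8660

0.866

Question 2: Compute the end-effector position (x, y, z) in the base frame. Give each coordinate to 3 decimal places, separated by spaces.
-6.000 2.062 -0.500

after link 1: o_1 = (0.0000, -4.0000, 3.0000)
after link 2: o_2 = (-1.0000, -1.4019, 1.5000)
after link 3: o_3 = (-6.0000, 2.0622, -0.5000)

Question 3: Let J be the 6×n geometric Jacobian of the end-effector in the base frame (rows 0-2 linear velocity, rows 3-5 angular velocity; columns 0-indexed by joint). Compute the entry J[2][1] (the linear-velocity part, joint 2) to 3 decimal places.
axis z_1 = (-1.0000,-0.0000,0.0000); lever o_n−o_1 = (-6.0000,6.0622,-3.5000)
cross product → J_v[:, 1] = (-0.0000,-3.5000,-6.0622)
J_ω[:, 1] = z_1
entry J[2][1] = -6.0622

-6.062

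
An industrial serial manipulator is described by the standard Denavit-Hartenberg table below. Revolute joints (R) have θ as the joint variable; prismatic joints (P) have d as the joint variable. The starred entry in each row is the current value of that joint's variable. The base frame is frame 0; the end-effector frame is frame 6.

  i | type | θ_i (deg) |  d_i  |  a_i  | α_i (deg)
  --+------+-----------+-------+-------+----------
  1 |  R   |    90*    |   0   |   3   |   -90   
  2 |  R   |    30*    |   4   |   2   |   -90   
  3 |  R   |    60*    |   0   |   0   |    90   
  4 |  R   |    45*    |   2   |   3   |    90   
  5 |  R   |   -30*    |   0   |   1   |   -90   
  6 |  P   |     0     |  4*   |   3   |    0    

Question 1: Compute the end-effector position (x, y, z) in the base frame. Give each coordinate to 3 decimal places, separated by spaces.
after link 1: o_1 = (0.0000, 3.0000, 0.0000)
after link 2: o_2 = (-4.0000, 4.7321, -1.0000)
after link 3: o_3 = (-4.0000, 4.7321, -1.0000)
after link 4: o_4 = (-3.1629, 6.0899, -4.2335)
after link 5: o_5 = (-2.3826, 5.6739, -4.7004)
after link 6: o_6 = (-0.5489, 6.9292, -9.1794)

-0.549 6.929 -9.179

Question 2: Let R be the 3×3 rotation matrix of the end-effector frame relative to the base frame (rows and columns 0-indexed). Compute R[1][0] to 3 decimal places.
-0.416

End-effector x-axis (col 0 of R) = (0.7803,-0.4160,-0.4669)
R[1][0] = -0.4160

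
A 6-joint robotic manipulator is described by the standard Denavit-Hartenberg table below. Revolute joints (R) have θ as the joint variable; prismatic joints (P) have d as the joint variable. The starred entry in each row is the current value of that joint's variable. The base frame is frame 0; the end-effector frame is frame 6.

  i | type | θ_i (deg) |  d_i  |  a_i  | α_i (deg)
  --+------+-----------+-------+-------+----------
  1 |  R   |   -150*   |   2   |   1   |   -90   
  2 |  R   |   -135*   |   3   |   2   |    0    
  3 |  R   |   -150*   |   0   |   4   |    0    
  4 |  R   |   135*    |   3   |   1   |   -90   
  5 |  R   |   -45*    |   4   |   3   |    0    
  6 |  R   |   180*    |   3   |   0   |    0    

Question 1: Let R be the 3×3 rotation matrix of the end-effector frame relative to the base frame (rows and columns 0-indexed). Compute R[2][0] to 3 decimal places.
End-effector x-axis (col 0 of R) = (-0.8839,0.3062,-0.3536)
R[2][0] = -0.3536

-0.354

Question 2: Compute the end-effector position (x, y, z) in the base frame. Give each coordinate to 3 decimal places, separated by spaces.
2.833 -7.742 7.173

after link 1: o_1 = (-0.8660, -0.5000, 2.0000)
after link 2: o_2 = (1.8587, -2.3910, 3.4142)
after link 3: o_3 = (0.9621, -2.9086, -0.4495)
after link 4: o_4 = (3.2121, -5.0737, 0.0505)
after link 5: o_5 = (4.1317, -6.9922, 4.5753)
after link 6: o_6 = (2.8327, -7.7422, 7.1733)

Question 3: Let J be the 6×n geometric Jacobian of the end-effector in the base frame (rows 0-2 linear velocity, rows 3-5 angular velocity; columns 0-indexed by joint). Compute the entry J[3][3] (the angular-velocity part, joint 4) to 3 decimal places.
axis z_3 = (0.5000,-0.8660,0.0000); lever o_n−o_3 = (1.8706,-4.8336,7.6228)
cross product → J_v[:, 3] = (-6.6016,-3.8114,-0.7969)
J_ω[:, 3] = z_3
entry J[3][3] = 0.5000

0.500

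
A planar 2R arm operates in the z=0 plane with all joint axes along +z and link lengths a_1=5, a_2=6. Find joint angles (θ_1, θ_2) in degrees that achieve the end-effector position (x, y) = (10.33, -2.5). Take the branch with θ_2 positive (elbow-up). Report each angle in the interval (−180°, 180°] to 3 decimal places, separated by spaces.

cos θ_2 = (112.9589−5²−6²)/(2·5·6) = 0.8660; θ_2 = 30.0050° (elbow-up)
β = atan2(-2.5000,10.3300) = -13.6048°; ψ = atan2(3.0005,10.1959) = 16.3981°
θ_1 = β − ψ = -30.0029°

-30.003 30.005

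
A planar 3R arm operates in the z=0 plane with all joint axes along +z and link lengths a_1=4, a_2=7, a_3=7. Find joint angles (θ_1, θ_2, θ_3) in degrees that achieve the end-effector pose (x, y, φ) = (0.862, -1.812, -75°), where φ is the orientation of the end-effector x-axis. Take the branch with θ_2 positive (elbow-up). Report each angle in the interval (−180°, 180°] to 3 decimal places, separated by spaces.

-0.004 135.004 150.000

wrist centre = target − a_3·(cos φ, sin φ) = (-0.9497, 4.9495)
cos θ_2 = (25.3994−4²−7²)/(2·4·7) = -0.7072; θ_2 = 135.0039° (elbow-up)
β = atan2(4.9495,-0.9497) = 100.8622°; ψ = atan2(4.9494,-0.9501) = 100.8662°
θ_1 = β − ψ = -0.0040°
θ_3 = φ − θ_1 − θ_2 = 150.0002° (wrapped to (-180°,180°])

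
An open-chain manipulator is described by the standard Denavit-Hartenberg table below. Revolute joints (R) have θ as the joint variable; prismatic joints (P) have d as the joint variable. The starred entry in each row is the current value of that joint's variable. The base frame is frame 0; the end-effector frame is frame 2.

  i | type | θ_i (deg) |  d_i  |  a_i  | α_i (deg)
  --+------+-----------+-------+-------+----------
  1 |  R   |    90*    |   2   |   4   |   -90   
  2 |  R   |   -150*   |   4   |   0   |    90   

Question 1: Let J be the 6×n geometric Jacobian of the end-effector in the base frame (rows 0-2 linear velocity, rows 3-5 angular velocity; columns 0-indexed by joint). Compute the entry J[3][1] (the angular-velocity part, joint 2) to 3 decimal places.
axis z_1 = (-1.0000,0.0000,0.0000); lever o_n−o_1 = (-4.0000,0.0000,0.0000)
cross product → J_v[:, 1] = (0.0000,0.0000,0.0000)
J_ω[:, 1] = z_1
entry J[3][1] = -1.0000

-1.000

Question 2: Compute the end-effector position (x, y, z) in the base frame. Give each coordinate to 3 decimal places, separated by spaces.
-4.000 4.000 2.000

after link 1: o_1 = (0.0000, 4.0000, 2.0000)
after link 2: o_2 = (-4.0000, 4.0000, 2.0000)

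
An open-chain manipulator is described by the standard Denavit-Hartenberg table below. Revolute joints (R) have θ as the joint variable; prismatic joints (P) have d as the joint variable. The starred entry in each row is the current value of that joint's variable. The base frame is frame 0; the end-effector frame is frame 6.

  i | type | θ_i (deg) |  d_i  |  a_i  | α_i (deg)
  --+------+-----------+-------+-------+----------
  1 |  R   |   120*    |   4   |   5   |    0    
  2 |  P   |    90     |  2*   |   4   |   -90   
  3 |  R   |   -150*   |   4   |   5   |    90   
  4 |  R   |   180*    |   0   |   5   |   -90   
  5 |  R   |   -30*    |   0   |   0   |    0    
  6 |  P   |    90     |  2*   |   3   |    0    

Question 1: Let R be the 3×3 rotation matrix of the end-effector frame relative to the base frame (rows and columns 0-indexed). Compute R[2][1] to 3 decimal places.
0.866

End-effector y-axis (col 1 of R) = (0.4330,0.2500,0.8660)
R[2][1] = 0.8660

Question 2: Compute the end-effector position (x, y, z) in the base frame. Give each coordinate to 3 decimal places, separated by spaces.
after link 1: o_1 = (-2.5000, 4.3301, 4.0000)
after link 2: o_2 = (-5.9641, 2.3301, 6.0000)
after link 3: o_3 = (-0.2141, 1.0311, 8.5000)
after link 4: o_4 = (-3.9641, -1.1340, 6.0000)
after link 5: o_5 = (-3.9641, -1.1340, 6.0000)
after link 6: o_6 = (-7.2141, -0.7010, 7.5000)

-7.214 -0.701 7.500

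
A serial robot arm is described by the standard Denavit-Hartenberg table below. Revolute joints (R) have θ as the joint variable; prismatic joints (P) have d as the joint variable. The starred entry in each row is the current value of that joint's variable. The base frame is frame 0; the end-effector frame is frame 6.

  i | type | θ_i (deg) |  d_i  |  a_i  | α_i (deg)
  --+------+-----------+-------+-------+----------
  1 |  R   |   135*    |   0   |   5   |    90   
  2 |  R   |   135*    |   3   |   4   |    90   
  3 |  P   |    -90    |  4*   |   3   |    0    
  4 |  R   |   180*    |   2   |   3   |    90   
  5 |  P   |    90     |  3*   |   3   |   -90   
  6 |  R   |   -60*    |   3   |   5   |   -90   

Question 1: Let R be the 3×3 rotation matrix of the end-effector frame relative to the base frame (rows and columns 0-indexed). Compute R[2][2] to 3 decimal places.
End-effector z-axis (col 2 of R) = (-0.6830,0.6830,0.2588)
R[2][2] = 0.2588

0.259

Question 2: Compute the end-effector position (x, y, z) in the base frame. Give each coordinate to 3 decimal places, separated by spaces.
after link 1: o_1 = (-3.5355, 3.5355, 0.0000)
after link 2: o_2 = (0.5858, 3.6569, 2.8284)
after link 3: o_3 = (-3.5355, 3.5355, 5.6569)
after link 4: o_4 = (-2.4142, 6.6569, 7.0711)
after link 5: o_5 = (-2.4142, 6.6569, 11.3137)
after link 6: o_6 = (-3.6205, 3.6205, 16.1433)

-3.620 3.620 16.143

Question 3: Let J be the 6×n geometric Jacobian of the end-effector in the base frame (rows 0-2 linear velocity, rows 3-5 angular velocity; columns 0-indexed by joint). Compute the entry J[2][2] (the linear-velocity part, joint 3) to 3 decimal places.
0.707

prismatic axis z_2 = (-0.5000,0.5000,0.7071)
J_v[:, 2] = z_2; J_ω[:, 2] = (0,0,0)
entry J[2][2] = 0.7071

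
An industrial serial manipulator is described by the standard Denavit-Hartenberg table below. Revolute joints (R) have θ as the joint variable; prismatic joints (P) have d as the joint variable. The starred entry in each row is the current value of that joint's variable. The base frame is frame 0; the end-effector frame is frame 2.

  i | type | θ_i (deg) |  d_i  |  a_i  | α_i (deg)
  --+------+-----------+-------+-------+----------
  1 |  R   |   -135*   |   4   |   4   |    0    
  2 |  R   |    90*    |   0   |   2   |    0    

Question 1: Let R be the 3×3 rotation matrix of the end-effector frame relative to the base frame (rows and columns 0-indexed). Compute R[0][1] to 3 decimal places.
End-effector y-axis (col 1 of R) = (0.7071,0.7071,0.0000)
R[0][1] = 0.7071

0.707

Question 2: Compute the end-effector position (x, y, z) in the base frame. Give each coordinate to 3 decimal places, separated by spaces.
after link 1: o_1 = (-2.8284, -2.8284, 4.0000)
after link 2: o_2 = (-1.4142, -4.2426, 4.0000)

-1.414 -4.243 4.000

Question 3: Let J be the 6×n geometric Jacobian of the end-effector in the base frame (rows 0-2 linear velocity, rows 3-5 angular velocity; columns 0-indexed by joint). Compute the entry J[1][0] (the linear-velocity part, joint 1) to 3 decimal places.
-1.414

axis z_0 = ẑ; lever o_n−o_0 = (-1.4142,-4.2426,4.0000)
cross product → J_v[:, 0] = (4.2426,-1.4142,0.0000)
J_ω[:, 0] = z_0
entry J[1][0] = -1.4142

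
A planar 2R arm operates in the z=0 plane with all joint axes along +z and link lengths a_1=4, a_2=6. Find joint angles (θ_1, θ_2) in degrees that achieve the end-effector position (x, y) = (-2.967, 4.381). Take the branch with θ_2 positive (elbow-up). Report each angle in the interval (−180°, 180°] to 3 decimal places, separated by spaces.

cos θ_2 = (27.9963−4²−6²)/(2·4·6) = -0.5001; θ_2 = 120.0052° (elbow-up)
β = atan2(4.3810,-2.9670) = 124.1075°; ψ = atan2(5.1959,0.9995) = 79.1110°
θ_1 = β − ψ = 44.9965°

44.996 120.005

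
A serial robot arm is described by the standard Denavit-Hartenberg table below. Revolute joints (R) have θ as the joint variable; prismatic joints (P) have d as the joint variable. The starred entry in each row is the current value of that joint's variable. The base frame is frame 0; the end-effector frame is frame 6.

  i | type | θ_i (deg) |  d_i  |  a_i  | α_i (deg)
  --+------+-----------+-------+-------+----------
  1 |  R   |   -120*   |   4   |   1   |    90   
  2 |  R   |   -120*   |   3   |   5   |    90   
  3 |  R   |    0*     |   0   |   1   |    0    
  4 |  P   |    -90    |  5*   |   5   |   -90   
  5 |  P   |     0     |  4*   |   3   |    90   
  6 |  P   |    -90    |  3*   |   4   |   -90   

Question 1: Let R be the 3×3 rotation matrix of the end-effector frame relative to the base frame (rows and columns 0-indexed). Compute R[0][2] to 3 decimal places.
End-effector z-axis (col 2 of R) = (0.8660,-0.5000,-0.0000)
R[0][2] = 0.8660

0.866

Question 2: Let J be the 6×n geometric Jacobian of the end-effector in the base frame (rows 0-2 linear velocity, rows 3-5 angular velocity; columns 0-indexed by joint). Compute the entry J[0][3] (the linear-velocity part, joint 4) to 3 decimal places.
0.433

prismatic axis z_3 = (0.4330,0.7500,0.5000)
J_v[:, 3] = z_3; J_ω[:, 3] = (0,0,0)
entry J[0][3] = 0.4330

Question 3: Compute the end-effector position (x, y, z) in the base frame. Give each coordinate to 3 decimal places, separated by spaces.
8.794 5.232 2.804

after link 1: o_1 = (-0.5000, -0.8660, 4.0000)
after link 2: o_2 = (-1.8481, 2.7990, -0.3301)
after link 3: o_3 = (-1.5981, 3.2321, -1.1962)
after link 4: o_4 = (4.8971, 4.4821, 1.3038)
after link 5: o_5 = (8.4952, 4.7141, -2.1603)
after link 6: o_6 = (8.7942, 5.2321, 2.8038)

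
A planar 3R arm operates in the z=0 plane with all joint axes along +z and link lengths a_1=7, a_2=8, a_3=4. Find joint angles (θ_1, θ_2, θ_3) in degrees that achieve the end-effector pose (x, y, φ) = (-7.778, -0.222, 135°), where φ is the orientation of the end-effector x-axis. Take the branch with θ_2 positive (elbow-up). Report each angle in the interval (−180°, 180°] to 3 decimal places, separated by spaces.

wrist centre = target − a_3·(cos φ, sin φ) = (-4.9496, -3.0504)
cos θ_2 = (33.8034−7²−8²)/(2·7·8) = -0.7071; θ_2 = 135.0005° (elbow-up)
β = atan2(-3.0504,-4.9496) = -148.3544°; ψ = atan2(5.6568,1.3431) = 76.6436°
θ_1 = β − ψ = -224.9980°
θ_3 = φ − θ_1 − θ_2 = -135.0025° (wrapped to (-180°,180°])

135.002 135.000 -135.003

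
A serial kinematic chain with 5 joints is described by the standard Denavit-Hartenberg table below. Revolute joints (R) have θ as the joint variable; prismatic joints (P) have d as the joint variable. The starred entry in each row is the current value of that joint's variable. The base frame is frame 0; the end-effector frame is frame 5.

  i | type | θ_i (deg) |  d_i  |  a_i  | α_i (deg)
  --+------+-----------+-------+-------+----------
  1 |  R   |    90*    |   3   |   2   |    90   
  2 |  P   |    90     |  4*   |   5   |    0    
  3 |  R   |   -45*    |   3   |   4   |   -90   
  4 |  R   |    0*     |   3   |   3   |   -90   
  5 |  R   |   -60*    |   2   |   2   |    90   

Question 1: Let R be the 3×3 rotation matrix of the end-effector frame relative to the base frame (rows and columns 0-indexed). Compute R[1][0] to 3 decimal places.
-0.259

End-effector x-axis (col 0 of R) = (0.0000,-0.2588,0.9659)
R[1][0] = -0.2588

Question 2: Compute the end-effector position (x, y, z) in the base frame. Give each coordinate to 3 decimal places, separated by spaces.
5.000 4.311 17.003

after link 1: o_1 = (0.0000, 2.0000, 3.0000)
after link 2: o_2 = (4.0000, 2.0000, 8.0000)
after link 3: o_3 = (7.0000, 4.8284, 10.8284)
after link 4: o_4 = (7.0000, 4.8284, 15.0711)
after link 5: o_5 = (5.0000, 4.3108, 17.0029)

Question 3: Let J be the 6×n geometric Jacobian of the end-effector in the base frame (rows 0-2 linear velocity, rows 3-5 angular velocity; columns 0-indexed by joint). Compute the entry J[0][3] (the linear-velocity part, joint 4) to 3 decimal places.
axis z_3 = (-0.0000,-0.7071,0.7071); lever o_n−o_3 = (-2.0000,-0.5176,6.1745)
cross product → J_v[:, 3] = (-4.0000,-1.4142,-1.4142)
J_ω[:, 3] = z_3
entry J[0][3] = -4.0000

-4.000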